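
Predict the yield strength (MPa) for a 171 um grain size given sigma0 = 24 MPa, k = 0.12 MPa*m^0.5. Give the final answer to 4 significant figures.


sigma_y = sigma0 + k / sqrt(d)
d = 171 um = 1.71e-04 m
sigma_y = 24 + 0.12 / sqrt(1.71e-04)
sigma_y = 33.18 MPa


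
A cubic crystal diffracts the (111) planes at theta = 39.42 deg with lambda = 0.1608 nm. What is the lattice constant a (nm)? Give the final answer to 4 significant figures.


d = lambda / (2*sin(theta))
d = 0.1608 / (2*sin(39.42 deg))
d = 0.126614 nm
a = d * sqrt(h^2+k^2+l^2) = 0.126614 * sqrt(3)
a = 0.2193 nm


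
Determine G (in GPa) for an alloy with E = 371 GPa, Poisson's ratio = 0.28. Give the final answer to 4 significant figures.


G = E / (2*(1+nu))
G = 371 / (2*(1+0.28))
G = 144.9 GPa


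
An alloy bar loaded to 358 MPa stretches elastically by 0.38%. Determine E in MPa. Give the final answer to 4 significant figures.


E = sigma / epsilon
epsilon = 0.38% = 3.8e-03
E = 358 / 3.8e-03
E = 94210 MPa


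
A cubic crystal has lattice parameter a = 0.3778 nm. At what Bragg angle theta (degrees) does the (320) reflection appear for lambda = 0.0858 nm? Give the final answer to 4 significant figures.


d = a / sqrt(h^2+k^2+l^2)
d = 0.3778 / sqrt(13) = 0.104783 nm
lambda = 2*d*sin(theta)  =>  sin(theta) = lambda / (2*d)
sin(theta) = 0.0858 / (2 * 0.104783) = 0.409418
theta = 24.17 deg


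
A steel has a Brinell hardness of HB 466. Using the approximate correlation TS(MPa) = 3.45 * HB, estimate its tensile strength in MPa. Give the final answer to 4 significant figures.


TS (MPa) = 3.45 * HB
TS = 3.45 * 466
TS = 1608 MPa


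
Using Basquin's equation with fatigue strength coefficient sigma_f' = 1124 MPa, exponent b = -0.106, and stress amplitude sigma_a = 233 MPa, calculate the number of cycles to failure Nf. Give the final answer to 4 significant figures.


sigma_a = sigma_f' * (2*Nf)^b
2*Nf = (sigma_a / sigma_f')^(1/b)
2*Nf = (233 / 1124)^(1/-0.106)
2*Nf = 2.80071e+06
Nf = 1.4e+06 cycles


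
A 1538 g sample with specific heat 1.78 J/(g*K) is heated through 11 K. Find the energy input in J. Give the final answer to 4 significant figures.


Q = m * cp * dT
Q = 1538 * 1.78 * 11
Q = 30110 J


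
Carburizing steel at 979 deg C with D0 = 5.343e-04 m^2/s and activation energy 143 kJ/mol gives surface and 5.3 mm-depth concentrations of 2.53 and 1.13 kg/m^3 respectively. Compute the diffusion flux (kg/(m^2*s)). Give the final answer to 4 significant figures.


Step 1: D = D0 * exp(-Qd/(R*T))
T = 979 + 273.15 = 1252.15 K
D = 5.343e-04 * exp(-143e3 / (8.314 * 1252.15)) = 5.78346e-10 m^2/s
Step 2: J = D * (C1 - C2) / dx
J = 5.78346e-10 * (2.53 - 1.13) / 5.3e-03
J = 1.528e-07 kg/(m^2*s)


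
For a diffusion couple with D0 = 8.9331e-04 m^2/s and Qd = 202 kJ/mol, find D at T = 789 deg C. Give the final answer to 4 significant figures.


D = D0 * exp(-Qd / (R*T))
T = 1062.15 K
D = 8.9331e-04 * exp(-202e3 / (8.314 * 1062.15))
D = 1.039e-13 m^2/s


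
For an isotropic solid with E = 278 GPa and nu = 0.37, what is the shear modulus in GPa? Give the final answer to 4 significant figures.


G = E / (2*(1+nu))
G = 278 / (2*(1+0.37))
G = 101.5 GPa


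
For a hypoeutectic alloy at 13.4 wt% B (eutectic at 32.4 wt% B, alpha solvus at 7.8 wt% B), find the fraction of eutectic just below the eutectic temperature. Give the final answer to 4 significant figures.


f_primary = (C_e - C0) / (C_e - C_alpha_max)
f_primary = (32.4 - 13.4) / (32.4 - 7.8)
f_primary = 0.772358
f_eutectic = 1 - 0.772358 = 0.2276


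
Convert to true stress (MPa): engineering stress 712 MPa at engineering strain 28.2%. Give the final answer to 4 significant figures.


sigma_true = sigma_eng * (1 + epsilon_eng)
sigma_true = 712 * (1 + 0.282)
sigma_true = 912.8 MPa


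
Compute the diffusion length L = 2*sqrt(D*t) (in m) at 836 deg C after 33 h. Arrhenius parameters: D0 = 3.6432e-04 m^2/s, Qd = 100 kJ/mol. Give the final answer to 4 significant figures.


Step 1: D = D0 * exp(-Qd/(R*T))
T = 1109.15 K
D = 3.6432e-04 * exp(-100e3 / (8.314 * 1109.15)) = 7.11022e-09 m^2/s
Step 2: L = 2*sqrt(D*t)
t = 33 h = 118800 s
L = 2*sqrt(7.11022e-09 * 118800) = 0.05813 m


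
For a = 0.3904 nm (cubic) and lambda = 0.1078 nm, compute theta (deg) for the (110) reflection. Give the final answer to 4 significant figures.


d = a / sqrt(h^2+k^2+l^2)
d = 0.3904 / sqrt(2) = 0.276054 nm
lambda = 2*d*sin(theta)  =>  sin(theta) = lambda / (2*d)
sin(theta) = 0.1078 / (2 * 0.276054) = 0.195251
theta = 11.26 deg


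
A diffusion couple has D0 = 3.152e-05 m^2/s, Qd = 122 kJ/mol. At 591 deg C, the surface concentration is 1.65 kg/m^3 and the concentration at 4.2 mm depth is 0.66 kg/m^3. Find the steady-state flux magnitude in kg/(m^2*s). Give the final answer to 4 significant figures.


Step 1: D = D0 * exp(-Qd/(R*T))
T = 591 + 273.15 = 864.15 K
D = 3.152e-05 * exp(-122e3 / (8.314 * 864.15)) = 1.33007e-12 m^2/s
Step 2: J = D * (C1 - C2) / dx
J = 1.33007e-12 * (1.65 - 0.66) / 4.2e-03
J = 3.135e-10 kg/(m^2*s)


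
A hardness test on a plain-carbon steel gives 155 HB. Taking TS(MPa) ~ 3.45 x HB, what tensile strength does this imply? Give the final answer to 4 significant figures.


TS (MPa) = 3.45 * HB
TS = 3.45 * 155
TS = 534.8 MPa


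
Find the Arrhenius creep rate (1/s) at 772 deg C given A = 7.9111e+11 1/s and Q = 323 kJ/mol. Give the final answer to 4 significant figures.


rate = A * exp(-Q / (R*T))
T = 772 + 273.15 = 1045.15 K
rate = 7.9111e+11 * exp(-323e3 / (8.314 * 1045.15))
rate = 5.685e-05 1/s


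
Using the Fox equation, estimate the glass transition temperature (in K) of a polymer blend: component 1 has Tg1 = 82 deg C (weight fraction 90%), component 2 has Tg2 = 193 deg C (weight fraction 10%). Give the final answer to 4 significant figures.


1/Tg = w1/Tg1 + w2/Tg2 (in Kelvin)
Tg1 = 355.15 K, Tg2 = 466.15 K
1/Tg = 0.9/355.15 + 0.1/466.15
Tg = 363.8 K


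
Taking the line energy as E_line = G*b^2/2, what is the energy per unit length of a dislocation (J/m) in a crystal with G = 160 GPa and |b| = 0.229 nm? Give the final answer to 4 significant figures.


E = G*b^2/2
b = 0.229 nm = 2.29e-10 m
G = 160 GPa = 1.6e+11 Pa
E = 0.5 * 1.6e+11 * (2.29e-10)^2
E = 4.195e-09 J/m


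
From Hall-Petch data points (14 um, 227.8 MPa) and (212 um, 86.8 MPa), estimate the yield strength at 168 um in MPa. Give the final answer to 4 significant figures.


sigma_y = sigma0 + k / sqrt(d)
1/sqrt(d1) = 1/sqrt(1.4e-05) = 267.261;  1/sqrt(d2) = 68.6803
k = (sigma1 - sigma2) / (1/sqrt(d1) - 1/sqrt(d2)) = (227.8 - 86.8) / (267.261 - 68.6803) = 0.710038 MPa*m^0.5
sigma0 = sigma1 - k/sqrt(d1) = 227.8 - 0.710038*267.261 = 38.0344 MPa
sigma_y(d3) = 38.0344 + 0.710038 / sqrt(1.68e-04) = 92.82 MPa


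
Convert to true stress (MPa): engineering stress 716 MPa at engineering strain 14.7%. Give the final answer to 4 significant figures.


sigma_true = sigma_eng * (1 + epsilon_eng)
sigma_true = 716 * (1 + 0.147)
sigma_true = 821.3 MPa


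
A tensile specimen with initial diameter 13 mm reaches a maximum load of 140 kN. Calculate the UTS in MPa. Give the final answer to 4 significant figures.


A0 = pi*(d/2)^2 = pi*(13/2)^2 = 132.732 mm^2
UTS = F_max / A0 = 140*1000 / 132.732
UTS = 1055 MPa


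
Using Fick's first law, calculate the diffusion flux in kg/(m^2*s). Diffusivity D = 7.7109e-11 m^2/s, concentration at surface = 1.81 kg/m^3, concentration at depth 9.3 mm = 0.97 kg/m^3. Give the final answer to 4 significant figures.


J = -D * (dC/dx) = D * (C1 - C2) / dx
J = 7.7109e-11 * (1.81 - 0.97) / 9.3e-03
J = 6.965e-09 kg/(m^2*s)


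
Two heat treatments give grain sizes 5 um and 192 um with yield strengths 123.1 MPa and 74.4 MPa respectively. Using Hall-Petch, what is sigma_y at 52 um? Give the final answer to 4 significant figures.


sigma_y = sigma0 + k / sqrt(d)
1/sqrt(d1) = 1/sqrt(5e-06) = 447.214;  1/sqrt(d2) = 72.1688
k = (sigma1 - sigma2) / (1/sqrt(d1) - 1/sqrt(d2)) = (123.1 - 74.4) / (447.214 - 72.1688) = 0.129851 MPa*m^0.5
sigma0 = sigma1 - k/sqrt(d1) = 123.1 - 0.129851*447.214 = 65.0288 MPa
sigma_y(d3) = 65.0288 + 0.129851 / sqrt(5.2e-05) = 83.04 MPa


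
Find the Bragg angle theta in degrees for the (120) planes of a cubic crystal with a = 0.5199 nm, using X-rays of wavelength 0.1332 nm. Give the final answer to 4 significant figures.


d = a / sqrt(h^2+k^2+l^2)
d = 0.5199 / sqrt(5) = 0.232506 nm
lambda = 2*d*sin(theta)  =>  sin(theta) = lambda / (2*d)
sin(theta) = 0.1332 / (2 * 0.232506) = 0.286444
theta = 16.65 deg


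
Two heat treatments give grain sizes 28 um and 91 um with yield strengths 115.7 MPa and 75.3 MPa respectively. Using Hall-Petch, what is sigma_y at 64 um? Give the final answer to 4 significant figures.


sigma_y = sigma0 + k / sqrt(d)
1/sqrt(d1) = 1/sqrt(2.8e-05) = 188.982;  1/sqrt(d2) = 104.828
k = (sigma1 - sigma2) / (1/sqrt(d1) - 1/sqrt(d2)) = (115.7 - 75.3) / (188.982 - 104.828) = 0.480074 MPa*m^0.5
sigma0 = sigma1 - k/sqrt(d1) = 115.7 - 0.480074*188.982 = 24.9746 MPa
sigma_y(d3) = 24.9746 + 0.480074 / sqrt(6.4e-05) = 84.98 MPa


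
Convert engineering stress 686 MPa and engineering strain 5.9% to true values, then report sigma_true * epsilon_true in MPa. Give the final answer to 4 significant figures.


sigma_true = sigma_eng * (1 + epsilon_eng)
sigma_true = 686 * (1 + 0.059) = 726.474 MPa
epsilon_true = ln(1 + epsilon_eng)
epsilon_true = ln(1 + 0.059) = 0.0573251
sigma_true * epsilon_true = 726.474 * 0.0573251 = 41.65 MPa


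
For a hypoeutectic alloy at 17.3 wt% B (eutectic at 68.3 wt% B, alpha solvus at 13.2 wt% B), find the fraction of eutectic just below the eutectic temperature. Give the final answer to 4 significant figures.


f_primary = (C_e - C0) / (C_e - C_alpha_max)
f_primary = (68.3 - 17.3) / (68.3 - 13.2)
f_primary = 0.92559
f_eutectic = 1 - 0.92559 = 0.07441


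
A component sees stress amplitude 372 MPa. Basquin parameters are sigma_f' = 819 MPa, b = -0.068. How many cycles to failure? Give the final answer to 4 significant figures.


sigma_a = sigma_f' * (2*Nf)^b
2*Nf = (sigma_a / sigma_f')^(1/b)
2*Nf = (372 / 819)^(1/-0.068)
2*Nf = 109726
Nf = 54860 cycles


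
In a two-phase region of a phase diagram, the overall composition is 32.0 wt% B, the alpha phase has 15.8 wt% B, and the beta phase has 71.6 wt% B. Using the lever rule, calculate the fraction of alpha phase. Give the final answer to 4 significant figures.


f_alpha = (C_beta - C0) / (C_beta - C_alpha)
f_alpha = (71.6 - 32.0) / (71.6 - 15.8)
f_alpha = 0.7097


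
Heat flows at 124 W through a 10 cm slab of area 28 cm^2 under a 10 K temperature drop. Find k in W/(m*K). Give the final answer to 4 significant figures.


k = Q*L / (A*dT)
L = 0.1 m, A = 2.8e-03 m^2
k = 124 * 0.1 / (2.8e-03 * 10)
k = 442.9 W/(m*K)


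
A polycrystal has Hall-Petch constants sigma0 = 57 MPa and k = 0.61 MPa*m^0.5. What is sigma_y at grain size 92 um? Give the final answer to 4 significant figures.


sigma_y = sigma0 + k / sqrt(d)
d = 92 um = 9.2e-05 m
sigma_y = 57 + 0.61 / sqrt(9.2e-05)
sigma_y = 120.6 MPa


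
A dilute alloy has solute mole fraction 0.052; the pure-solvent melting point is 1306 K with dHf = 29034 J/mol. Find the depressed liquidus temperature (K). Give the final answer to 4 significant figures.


dT = R*Tm^2*x / dHf
dT = 8.314 * 1306^2 * 0.052 / 29034
dT = 25.3976 K
T_new = 1306 - 25.3976 = 1281 K


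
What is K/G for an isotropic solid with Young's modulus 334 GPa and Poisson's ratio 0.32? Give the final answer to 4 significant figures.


G = E / (2*(1+nu))
G = 334 / (2*(1+0.32)) = 126.515 GPa
K = E / (3*(1-2*nu))
K = 334 / (3*(1-2*0.32)) = 309.259 GPa
K/G = 309.259 / 126.515 = 2.444


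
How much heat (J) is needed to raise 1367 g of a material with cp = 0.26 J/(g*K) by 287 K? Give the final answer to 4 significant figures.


Q = m * cp * dT
Q = 1367 * 0.26 * 287
Q = 102000 J


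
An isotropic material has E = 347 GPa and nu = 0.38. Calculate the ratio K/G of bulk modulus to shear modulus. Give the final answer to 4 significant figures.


G = E / (2*(1+nu))
G = 347 / (2*(1+0.38)) = 125.725 GPa
K = E / (3*(1-2*nu))
K = 347 / (3*(1-2*0.38)) = 481.944 GPa
K/G = 481.944 / 125.725 = 3.833


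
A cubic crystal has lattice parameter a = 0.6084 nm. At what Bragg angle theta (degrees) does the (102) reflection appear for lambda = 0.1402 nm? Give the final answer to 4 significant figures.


d = a / sqrt(h^2+k^2+l^2)
d = 0.6084 / sqrt(5) = 0.272085 nm
lambda = 2*d*sin(theta)  =>  sin(theta) = lambda / (2*d)
sin(theta) = 0.1402 / (2 * 0.272085) = 0.25764
theta = 14.93 deg


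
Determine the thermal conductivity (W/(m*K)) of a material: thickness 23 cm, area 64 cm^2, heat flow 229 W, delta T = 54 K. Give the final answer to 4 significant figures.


k = Q*L / (A*dT)
L = 0.23 m, A = 6.4e-03 m^2
k = 229 * 0.23 / (6.4e-03 * 54)
k = 152.4 W/(m*K)


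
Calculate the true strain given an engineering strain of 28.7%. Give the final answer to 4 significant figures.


epsilon_true = ln(1 + epsilon_eng)
epsilon_true = ln(1 + 0.287)
epsilon_true = 0.2523


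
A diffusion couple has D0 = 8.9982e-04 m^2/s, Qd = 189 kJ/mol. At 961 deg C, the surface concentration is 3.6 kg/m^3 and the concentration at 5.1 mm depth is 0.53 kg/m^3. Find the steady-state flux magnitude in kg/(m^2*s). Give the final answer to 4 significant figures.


Step 1: D = D0 * exp(-Qd/(R*T))
T = 961 + 273.15 = 1234.15 K
D = 8.9982e-04 * exp(-189e3 / (8.314 * 1234.15)) = 9.00654e-12 m^2/s
Step 2: J = D * (C1 - C2) / dx
J = 9.00654e-12 * (3.6 - 0.53) / 5.1e-03
J = 5.422e-09 kg/(m^2*s)


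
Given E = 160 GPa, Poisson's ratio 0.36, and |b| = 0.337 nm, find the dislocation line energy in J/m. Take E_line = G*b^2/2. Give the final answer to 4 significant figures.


Step 1: G = E / (2*(1+nu))
G = 160 / (2*(1+0.36)) = 58.8235 GPa = 5.88235e+10 Pa
Step 2: E_line = G*b^2/2
b = 0.337 nm = 3.37e-10 m
E_line = 0.5 * 5.88235e+10 * (3.37e-10)^2 = 3.34e-09 J/m


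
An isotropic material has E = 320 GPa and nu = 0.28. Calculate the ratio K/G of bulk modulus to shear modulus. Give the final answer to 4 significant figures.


G = E / (2*(1+nu))
G = 320 / (2*(1+0.28)) = 125 GPa
K = E / (3*(1-2*nu))
K = 320 / (3*(1-2*0.28)) = 242.424 GPa
K/G = 242.424 / 125 = 1.939


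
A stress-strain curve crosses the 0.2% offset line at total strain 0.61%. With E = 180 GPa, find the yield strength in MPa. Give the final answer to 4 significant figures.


Offset strain = 0.002
Elastic strain at yield = total_strain - offset = 6.1e-03 - 0.002 = 4.1e-03
sigma_y = E * elastic_strain = 180000 * 4.1e-03
sigma_y = 738 MPa


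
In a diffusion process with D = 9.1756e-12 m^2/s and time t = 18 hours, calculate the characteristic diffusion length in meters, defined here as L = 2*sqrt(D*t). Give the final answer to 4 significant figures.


t = 18 hr = 64800 s
Diffusion length = 2*sqrt(D*t)
= 2*sqrt(9.1756e-12 * 64800)
= 1.542e-03 m


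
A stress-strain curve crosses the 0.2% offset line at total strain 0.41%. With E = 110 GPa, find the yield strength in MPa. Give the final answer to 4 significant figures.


Offset strain = 0.002
Elastic strain at yield = total_strain - offset = 4.1e-03 - 0.002 = 2.1e-03
sigma_y = E * elastic_strain = 110000 * 2.1e-03
sigma_y = 231 MPa


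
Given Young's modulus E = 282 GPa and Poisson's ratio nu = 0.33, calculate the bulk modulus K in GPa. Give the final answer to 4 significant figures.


K = E / (3*(1-2*nu))
K = 282 / (3*(1-2*0.33))
K = 276.5 GPa


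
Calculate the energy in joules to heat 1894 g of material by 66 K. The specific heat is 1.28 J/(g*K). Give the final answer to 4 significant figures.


Q = m * cp * dT
Q = 1894 * 1.28 * 66
Q = 160000 J


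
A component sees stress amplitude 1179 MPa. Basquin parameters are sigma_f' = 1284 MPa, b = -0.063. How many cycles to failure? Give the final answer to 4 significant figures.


sigma_a = sigma_f' * (2*Nf)^b
2*Nf = (sigma_a / sigma_f')^(1/b)
2*Nf = (1179 / 1284)^(1/-0.063)
2*Nf = 3.8736
Nf = 1.937 cycles


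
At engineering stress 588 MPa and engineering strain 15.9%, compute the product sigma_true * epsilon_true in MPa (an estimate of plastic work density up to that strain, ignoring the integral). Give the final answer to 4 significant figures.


sigma_true = sigma_eng * (1 + epsilon_eng)
sigma_true = 588 * (1 + 0.159) = 681.492 MPa
epsilon_true = ln(1 + epsilon_eng)
epsilon_true = ln(1 + 0.159) = 0.147558
sigma_true * epsilon_true = 681.492 * 0.147558 = 100.6 MPa


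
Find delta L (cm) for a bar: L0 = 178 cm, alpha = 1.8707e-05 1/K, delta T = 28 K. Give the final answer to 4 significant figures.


dL = L0 * alpha * dT
dL = 178 * 1.8707e-05 * 28
dL = 0.09324 cm


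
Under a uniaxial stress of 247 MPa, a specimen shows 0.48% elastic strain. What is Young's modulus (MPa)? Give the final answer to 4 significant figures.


E = sigma / epsilon
epsilon = 0.48% = 4.8e-03
E = 247 / 4.8e-03
E = 51460 MPa


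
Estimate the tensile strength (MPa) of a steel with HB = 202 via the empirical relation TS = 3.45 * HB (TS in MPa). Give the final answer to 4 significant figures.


TS (MPa) = 3.45 * HB
TS = 3.45 * 202
TS = 696.9 MPa


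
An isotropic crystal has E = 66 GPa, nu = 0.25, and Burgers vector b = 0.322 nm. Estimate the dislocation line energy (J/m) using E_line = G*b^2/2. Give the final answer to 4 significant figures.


Step 1: G = E / (2*(1+nu))
G = 66 / (2*(1+0.25)) = 26.4 GPa = 2.64e+10 Pa
Step 2: E_line = G*b^2/2
b = 0.322 nm = 3.22e-10 m
E_line = 0.5 * 2.64e+10 * (3.22e-10)^2 = 1.369e-09 J/m


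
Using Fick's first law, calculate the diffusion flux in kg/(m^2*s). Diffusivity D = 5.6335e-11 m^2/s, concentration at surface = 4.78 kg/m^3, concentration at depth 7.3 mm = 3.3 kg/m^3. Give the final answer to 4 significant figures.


J = -D * (dC/dx) = D * (C1 - C2) / dx
J = 5.6335e-11 * (4.78 - 3.3) / 7.3e-03
J = 1.142e-08 kg/(m^2*s)


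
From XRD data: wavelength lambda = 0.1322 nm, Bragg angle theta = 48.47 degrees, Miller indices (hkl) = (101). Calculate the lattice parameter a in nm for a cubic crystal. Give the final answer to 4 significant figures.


d = lambda / (2*sin(theta))
d = 0.1322 / (2*sin(48.47 deg))
d = 0.0882971 nm
a = d * sqrt(h^2+k^2+l^2) = 0.0882971 * sqrt(2)
a = 0.1249 nm


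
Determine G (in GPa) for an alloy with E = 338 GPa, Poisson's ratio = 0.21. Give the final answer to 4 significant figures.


G = E / (2*(1+nu))
G = 338 / (2*(1+0.21))
G = 139.7 GPa


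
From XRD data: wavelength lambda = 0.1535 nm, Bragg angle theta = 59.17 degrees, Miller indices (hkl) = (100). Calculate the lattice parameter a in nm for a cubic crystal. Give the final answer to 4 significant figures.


d = lambda / (2*sin(theta))
d = 0.1535 / (2*sin(59.17 deg))
d = 0.0893802 nm
a = d * sqrt(h^2+k^2+l^2) = 0.0893802 * sqrt(1)
a = 0.08938 nm


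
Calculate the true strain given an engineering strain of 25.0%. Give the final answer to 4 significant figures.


epsilon_true = ln(1 + epsilon_eng)
epsilon_true = ln(1 + 0.25)
epsilon_true = 0.2231


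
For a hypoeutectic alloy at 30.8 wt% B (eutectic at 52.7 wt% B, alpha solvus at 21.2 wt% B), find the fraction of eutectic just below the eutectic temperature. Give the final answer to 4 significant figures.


f_primary = (C_e - C0) / (C_e - C_alpha_max)
f_primary = (52.7 - 30.8) / (52.7 - 21.2)
f_primary = 0.695238
f_eutectic = 1 - 0.695238 = 0.3048


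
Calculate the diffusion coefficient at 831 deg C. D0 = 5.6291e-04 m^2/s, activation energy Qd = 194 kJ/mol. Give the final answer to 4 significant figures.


D = D0 * exp(-Qd / (R*T))
T = 1104.15 K
D = 5.6291e-04 * exp(-194e3 / (8.314 * 1104.15))
D = 3.736e-13 m^2/s


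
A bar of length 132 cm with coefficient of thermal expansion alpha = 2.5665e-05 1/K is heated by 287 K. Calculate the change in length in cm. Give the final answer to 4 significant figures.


dL = L0 * alpha * dT
dL = 132 * 2.5665e-05 * 287
dL = 0.9723 cm


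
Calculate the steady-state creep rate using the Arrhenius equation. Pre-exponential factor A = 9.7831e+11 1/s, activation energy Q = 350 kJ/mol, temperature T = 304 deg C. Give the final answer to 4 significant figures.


rate = A * exp(-Q / (R*T))
T = 304 + 273.15 = 577.15 K
rate = 9.7831e+11 * exp(-350e3 / (8.314 * 577.15))
rate = 2.055e-20 1/s


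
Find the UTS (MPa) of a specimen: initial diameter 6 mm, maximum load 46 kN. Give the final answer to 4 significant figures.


A0 = pi*(d/2)^2 = pi*(6/2)^2 = 28.2743 mm^2
UTS = F_max / A0 = 46*1000 / 28.2743
UTS = 1627 MPa


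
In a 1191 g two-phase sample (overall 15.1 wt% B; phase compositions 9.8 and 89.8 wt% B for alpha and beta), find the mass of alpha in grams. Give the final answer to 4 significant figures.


f_alpha = (C_beta - C0) / (C_beta - C_alpha)
f_alpha = (89.8 - 15.1) / (89.8 - 9.8) = 0.93375
m_alpha = f_alpha * m_total = 0.93375 * 1191 = 1112 g


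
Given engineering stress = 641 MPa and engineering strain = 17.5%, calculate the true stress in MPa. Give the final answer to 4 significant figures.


sigma_true = sigma_eng * (1 + epsilon_eng)
sigma_true = 641 * (1 + 0.175)
sigma_true = 753.2 MPa


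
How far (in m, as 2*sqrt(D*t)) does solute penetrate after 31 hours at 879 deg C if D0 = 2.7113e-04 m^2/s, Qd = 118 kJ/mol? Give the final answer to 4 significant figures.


Step 1: D = D0 * exp(-Qd/(R*T))
T = 1152.15 K
D = 2.7113e-04 * exp(-118e3 / (8.314 * 1152.15)) = 1.21132e-09 m^2/s
Step 2: L = 2*sqrt(D*t)
t = 31 h = 111600 s
L = 2*sqrt(1.21132e-09 * 111600) = 0.02325 m


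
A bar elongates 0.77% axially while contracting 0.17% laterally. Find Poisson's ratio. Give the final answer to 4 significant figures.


nu = -epsilon_lat / epsilon_axial
Lateral strain is contraction (negative), so using magnitudes:
nu = 0.17 / 0.77
nu = 0.2208


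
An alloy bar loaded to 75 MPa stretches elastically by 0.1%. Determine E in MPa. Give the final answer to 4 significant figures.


E = sigma / epsilon
epsilon = 0.1% = 1e-03
E = 75 / 1e-03
E = 75000 MPa


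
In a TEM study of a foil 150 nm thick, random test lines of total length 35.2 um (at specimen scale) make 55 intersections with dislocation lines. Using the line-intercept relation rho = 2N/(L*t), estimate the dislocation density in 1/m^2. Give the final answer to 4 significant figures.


rho = 2N / (L * t)
L = 35.2 um = 3.52e-05 m, t = 150 nm = 1.5e-07 m
rho = 2 * 55 / (3.52e-05 * 1.5e-07)
rho = 2.083e+13 1/m^2


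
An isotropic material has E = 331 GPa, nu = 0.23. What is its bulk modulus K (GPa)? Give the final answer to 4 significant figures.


K = E / (3*(1-2*nu))
K = 331 / (3*(1-2*0.23))
K = 204.3 GPa


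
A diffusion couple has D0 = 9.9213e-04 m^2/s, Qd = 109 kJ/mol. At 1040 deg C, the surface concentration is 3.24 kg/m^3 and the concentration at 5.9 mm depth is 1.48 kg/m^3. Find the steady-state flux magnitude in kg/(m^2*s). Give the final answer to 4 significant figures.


Step 1: D = D0 * exp(-Qd/(R*T))
T = 1040 + 273.15 = 1313.15 K
D = 9.9213e-04 * exp(-109e3 / (8.314 * 1313.15)) = 4.57717e-08 m^2/s
Step 2: J = D * (C1 - C2) / dx
J = 4.57717e-08 * (3.24 - 1.48) / 5.9e-03
J = 1.365e-05 kg/(m^2*s)


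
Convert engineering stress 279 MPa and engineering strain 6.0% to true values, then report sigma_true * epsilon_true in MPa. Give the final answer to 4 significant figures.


sigma_true = sigma_eng * (1 + epsilon_eng)
sigma_true = 279 * (1 + 0.06) = 295.74 MPa
epsilon_true = ln(1 + epsilon_eng)
epsilon_true = ln(1 + 0.06) = 0.0582689
sigma_true * epsilon_true = 295.74 * 0.0582689 = 17.23 MPa


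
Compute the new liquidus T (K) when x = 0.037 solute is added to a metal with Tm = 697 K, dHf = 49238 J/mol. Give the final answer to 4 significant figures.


dT = R*Tm^2*x / dHf
dT = 8.314 * 697^2 * 0.037 / 49238
dT = 3.03513 K
T_new = 697 - 3.03513 = 694 K


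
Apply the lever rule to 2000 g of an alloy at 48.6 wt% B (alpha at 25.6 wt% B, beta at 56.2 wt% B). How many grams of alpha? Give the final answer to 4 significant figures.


f_alpha = (C_beta - C0) / (C_beta - C_alpha)
f_alpha = (56.2 - 48.6) / (56.2 - 25.6) = 0.248366
m_alpha = f_alpha * m_total = 0.248366 * 2000 = 496.7 g


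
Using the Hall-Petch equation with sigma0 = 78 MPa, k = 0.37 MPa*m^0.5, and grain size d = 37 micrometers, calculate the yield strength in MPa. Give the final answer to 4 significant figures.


sigma_y = sigma0 + k / sqrt(d)
d = 37 um = 3.7e-05 m
sigma_y = 78 + 0.37 / sqrt(3.7e-05)
sigma_y = 138.8 MPa


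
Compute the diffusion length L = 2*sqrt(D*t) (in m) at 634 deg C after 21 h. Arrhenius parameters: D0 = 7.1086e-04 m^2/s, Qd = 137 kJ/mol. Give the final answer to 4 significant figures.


Step 1: D = D0 * exp(-Qd/(R*T))
T = 907.15 K
D = 7.1086e-04 * exp(-137e3 / (8.314 * 907.15)) = 9.18114e-12 m^2/s
Step 2: L = 2*sqrt(D*t)
t = 21 h = 75600 s
L = 2*sqrt(9.18114e-12 * 75600) = 1.666e-03 m


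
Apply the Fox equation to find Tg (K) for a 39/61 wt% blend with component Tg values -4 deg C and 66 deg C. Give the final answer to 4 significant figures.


1/Tg = w1/Tg1 + w2/Tg2 (in Kelvin)
Tg1 = 269.15 K, Tg2 = 339.15 K
1/Tg = 0.39/269.15 + 0.61/339.15
Tg = 307.9 K


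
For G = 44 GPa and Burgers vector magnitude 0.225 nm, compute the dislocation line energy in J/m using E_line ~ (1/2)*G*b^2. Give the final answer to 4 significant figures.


E = G*b^2/2
b = 0.225 nm = 2.25e-10 m
G = 44 GPa = 4.4e+10 Pa
E = 0.5 * 4.4e+10 * (2.25e-10)^2
E = 1.114e-09 J/m


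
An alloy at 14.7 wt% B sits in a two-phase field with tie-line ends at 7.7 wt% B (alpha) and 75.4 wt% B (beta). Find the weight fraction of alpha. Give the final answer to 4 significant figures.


f_alpha = (C_beta - C0) / (C_beta - C_alpha)
f_alpha = (75.4 - 14.7) / (75.4 - 7.7)
f_alpha = 0.8966


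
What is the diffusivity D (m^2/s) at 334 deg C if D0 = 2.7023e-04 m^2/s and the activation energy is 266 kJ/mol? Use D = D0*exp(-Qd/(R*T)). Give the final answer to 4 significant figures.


D = D0 * exp(-Qd / (R*T))
T = 607.15 K
D = 2.7023e-04 * exp(-266e3 / (8.314 * 607.15))
D = 3.518e-27 m^2/s


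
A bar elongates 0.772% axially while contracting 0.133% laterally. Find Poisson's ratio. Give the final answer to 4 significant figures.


nu = -epsilon_lat / epsilon_axial
Lateral strain is contraction (negative), so using magnitudes:
nu = 0.133 / 0.772
nu = 0.1723


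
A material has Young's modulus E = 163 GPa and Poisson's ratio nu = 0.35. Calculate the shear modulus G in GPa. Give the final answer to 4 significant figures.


G = E / (2*(1+nu))
G = 163 / (2*(1+0.35))
G = 60.37 GPa


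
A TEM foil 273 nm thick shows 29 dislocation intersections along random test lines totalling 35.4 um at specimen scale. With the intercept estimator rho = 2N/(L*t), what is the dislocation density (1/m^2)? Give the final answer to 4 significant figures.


rho = 2N / (L * t)
L = 35.4 um = 3.54e-05 m, t = 273 nm = 2.73e-07 m
rho = 2 * 29 / (3.54e-05 * 2.73e-07)
rho = 6.002e+12 1/m^2


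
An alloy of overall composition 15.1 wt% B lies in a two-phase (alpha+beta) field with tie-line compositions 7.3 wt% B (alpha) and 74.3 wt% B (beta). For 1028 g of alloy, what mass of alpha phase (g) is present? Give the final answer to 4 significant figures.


f_alpha = (C_beta - C0) / (C_beta - C_alpha)
f_alpha = (74.3 - 15.1) / (74.3 - 7.3) = 0.883582
m_alpha = f_alpha * m_total = 0.883582 * 1028 = 908.3 g


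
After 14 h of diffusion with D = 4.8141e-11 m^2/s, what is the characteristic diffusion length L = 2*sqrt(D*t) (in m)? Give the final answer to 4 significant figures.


t = 14 hr = 50400 s
Diffusion length = 2*sqrt(D*t)
= 2*sqrt(4.8141e-11 * 50400)
= 3.115e-03 m


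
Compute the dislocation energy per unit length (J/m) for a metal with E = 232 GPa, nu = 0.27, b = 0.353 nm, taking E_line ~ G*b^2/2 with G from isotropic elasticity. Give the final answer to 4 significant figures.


Step 1: G = E / (2*(1+nu))
G = 232 / (2*(1+0.27)) = 91.3386 GPa = 9.13386e+10 Pa
Step 2: E_line = G*b^2/2
b = 0.353 nm = 3.53e-10 m
E_line = 0.5 * 9.13386e+10 * (3.53e-10)^2 = 5.691e-09 J/m


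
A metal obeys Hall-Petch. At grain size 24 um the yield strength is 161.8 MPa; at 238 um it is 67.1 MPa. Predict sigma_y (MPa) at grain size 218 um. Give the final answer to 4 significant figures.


sigma_y = sigma0 + k / sqrt(d)
1/sqrt(d1) = 1/sqrt(2.4e-05) = 204.124;  1/sqrt(d2) = 64.8204
k = (sigma1 - sigma2) / (1/sqrt(d1) - 1/sqrt(d2)) = (161.8 - 67.1) / (204.124 - 64.8204) = 0.679809 MPa*m^0.5
sigma0 = sigma1 - k/sqrt(d1) = 161.8 - 0.679809*204.124 = 23.0345 MPa
sigma_y(d3) = 23.0345 + 0.679809 / sqrt(2.18e-04) = 69.08 MPa


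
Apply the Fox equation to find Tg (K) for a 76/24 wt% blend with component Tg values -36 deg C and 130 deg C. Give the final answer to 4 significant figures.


1/Tg = w1/Tg1 + w2/Tg2 (in Kelvin)
Tg1 = 237.15 K, Tg2 = 403.15 K
1/Tg = 0.76/237.15 + 0.24/403.15
Tg = 263.2 K


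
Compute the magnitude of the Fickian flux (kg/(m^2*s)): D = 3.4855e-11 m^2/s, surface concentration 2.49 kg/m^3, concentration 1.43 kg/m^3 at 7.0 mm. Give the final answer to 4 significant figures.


J = -D * (dC/dx) = D * (C1 - C2) / dx
J = 3.4855e-11 * (2.49 - 1.43) / 7e-03
J = 5.278e-09 kg/(m^2*s)


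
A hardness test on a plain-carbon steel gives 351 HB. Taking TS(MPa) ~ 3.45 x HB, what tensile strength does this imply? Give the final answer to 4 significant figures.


TS (MPa) = 3.45 * HB
TS = 3.45 * 351
TS = 1211 MPa


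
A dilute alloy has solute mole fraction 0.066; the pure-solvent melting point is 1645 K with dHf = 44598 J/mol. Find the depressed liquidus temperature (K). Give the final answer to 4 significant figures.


dT = R*Tm^2*x / dHf
dT = 8.314 * 1645^2 * 0.066 / 44598
dT = 33.2943 K
T_new = 1645 - 33.2943 = 1612 K


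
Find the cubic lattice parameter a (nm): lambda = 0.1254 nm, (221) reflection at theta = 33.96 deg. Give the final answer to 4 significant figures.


d = lambda / (2*sin(theta))
d = 0.1254 / (2*sin(33.96 deg))
d = 0.112242 nm
a = d * sqrt(h^2+k^2+l^2) = 0.112242 * sqrt(9)
a = 0.3367 nm


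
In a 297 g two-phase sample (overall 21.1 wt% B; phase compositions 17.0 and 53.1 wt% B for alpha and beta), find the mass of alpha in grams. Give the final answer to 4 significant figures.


f_alpha = (C_beta - C0) / (C_beta - C_alpha)
f_alpha = (53.1 - 21.1) / (53.1 - 17.0) = 0.886427
m_alpha = f_alpha * m_total = 0.886427 * 297 = 263.3 g


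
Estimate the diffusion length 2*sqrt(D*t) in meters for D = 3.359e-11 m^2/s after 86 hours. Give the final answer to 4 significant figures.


t = 86 hr = 309600 s
Diffusion length = 2*sqrt(D*t)
= 2*sqrt(3.359e-11 * 309600)
= 6.45e-03 m


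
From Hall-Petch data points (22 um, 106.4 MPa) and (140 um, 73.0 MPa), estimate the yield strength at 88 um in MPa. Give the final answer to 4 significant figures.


sigma_y = sigma0 + k / sqrt(d)
1/sqrt(d1) = 1/sqrt(2.2e-05) = 213.201;  1/sqrt(d2) = 84.5154
k = (sigma1 - sigma2) / (1/sqrt(d1) - 1/sqrt(d2)) = (106.4 - 73.0) / (213.201 - 84.5154) = 0.259548 MPa*m^0.5
sigma0 = sigma1 - k/sqrt(d1) = 106.4 - 0.259548*213.201 = 51.0642 MPa
sigma_y(d3) = 51.0642 + 0.259548 / sqrt(8.8e-05) = 78.73 MPa


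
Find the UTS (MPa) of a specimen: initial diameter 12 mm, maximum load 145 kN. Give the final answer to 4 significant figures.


A0 = pi*(d/2)^2 = pi*(12/2)^2 = 113.097 mm^2
UTS = F_max / A0 = 145*1000 / 113.097
UTS = 1282 MPa


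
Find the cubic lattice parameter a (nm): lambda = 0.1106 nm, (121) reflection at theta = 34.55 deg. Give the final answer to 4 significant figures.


d = lambda / (2*sin(theta))
d = 0.1106 / (2*sin(34.55 deg))
d = 0.0975093 nm
a = d * sqrt(h^2+k^2+l^2) = 0.0975093 * sqrt(6)
a = 0.2388 nm


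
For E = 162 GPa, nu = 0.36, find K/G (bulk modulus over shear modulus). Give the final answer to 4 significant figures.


G = E / (2*(1+nu))
G = 162 / (2*(1+0.36)) = 59.5588 GPa
K = E / (3*(1-2*nu))
K = 162 / (3*(1-2*0.36)) = 192.857 GPa
K/G = 192.857 / 59.5588 = 3.238


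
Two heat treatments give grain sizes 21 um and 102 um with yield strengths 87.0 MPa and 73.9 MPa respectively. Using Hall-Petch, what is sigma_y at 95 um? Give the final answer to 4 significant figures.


sigma_y = sigma0 + k / sqrt(d)
1/sqrt(d1) = 1/sqrt(2.1e-05) = 218.218;  1/sqrt(d2) = 99.0148
k = (sigma1 - sigma2) / (1/sqrt(d1) - 1/sqrt(d2)) = (87.0 - 73.9) / (218.218 - 99.0148) = 0.109896 MPa*m^0.5
sigma0 = sigma1 - k/sqrt(d1) = 87.0 - 0.109896*218.218 = 63.0186 MPa
sigma_y(d3) = 63.0186 + 0.109896 / sqrt(9.5e-05) = 74.29 MPa


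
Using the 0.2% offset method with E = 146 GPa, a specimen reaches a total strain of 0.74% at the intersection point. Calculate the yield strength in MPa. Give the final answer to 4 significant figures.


Offset strain = 0.002
Elastic strain at yield = total_strain - offset = 7.4e-03 - 0.002 = 5.4e-03
sigma_y = E * elastic_strain = 146000 * 5.4e-03
sigma_y = 788.4 MPa


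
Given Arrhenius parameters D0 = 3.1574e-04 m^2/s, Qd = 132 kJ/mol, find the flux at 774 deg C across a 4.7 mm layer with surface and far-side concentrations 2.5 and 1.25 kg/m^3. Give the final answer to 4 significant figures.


Step 1: D = D0 * exp(-Qd/(R*T))
T = 774 + 273.15 = 1047.15 K
D = 3.1574e-04 * exp(-132e3 / (8.314 * 1047.15)) = 8.21446e-11 m^2/s
Step 2: J = D * (C1 - C2) / dx
J = 8.21446e-11 * (2.5 - 1.25) / 4.7e-03
J = 2.185e-08 kg/(m^2*s)


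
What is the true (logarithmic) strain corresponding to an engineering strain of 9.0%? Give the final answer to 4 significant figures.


epsilon_true = ln(1 + epsilon_eng)
epsilon_true = ln(1 + 0.09)
epsilon_true = 0.08618


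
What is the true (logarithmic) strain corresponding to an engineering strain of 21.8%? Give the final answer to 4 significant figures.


epsilon_true = ln(1 + epsilon_eng)
epsilon_true = ln(1 + 0.218)
epsilon_true = 0.1972


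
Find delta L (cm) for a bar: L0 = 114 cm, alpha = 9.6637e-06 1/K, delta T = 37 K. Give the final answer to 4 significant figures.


dL = L0 * alpha * dT
dL = 114 * 9.6637e-06 * 37
dL = 0.04076 cm


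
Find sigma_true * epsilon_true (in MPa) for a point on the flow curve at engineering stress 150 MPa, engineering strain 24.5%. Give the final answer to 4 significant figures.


sigma_true = sigma_eng * (1 + epsilon_eng)
sigma_true = 150 * (1 + 0.245) = 186.75 MPa
epsilon_true = ln(1 + epsilon_eng)
epsilon_true = ln(1 + 0.245) = 0.219136
sigma_true * epsilon_true = 186.75 * 0.219136 = 40.92 MPa


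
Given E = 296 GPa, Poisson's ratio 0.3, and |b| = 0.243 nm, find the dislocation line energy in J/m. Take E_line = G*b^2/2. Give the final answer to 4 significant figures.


Step 1: G = E / (2*(1+nu))
G = 296 / (2*(1+0.3)) = 113.846 GPa = 1.13846e+11 Pa
Step 2: E_line = G*b^2/2
b = 0.243 nm = 2.43e-10 m
E_line = 0.5 * 1.13846e+11 * (2.43e-10)^2 = 3.361e-09 J/m


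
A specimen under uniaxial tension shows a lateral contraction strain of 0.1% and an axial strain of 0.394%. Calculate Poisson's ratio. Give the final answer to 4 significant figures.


nu = -epsilon_lat / epsilon_axial
Lateral strain is contraction (negative), so using magnitudes:
nu = 0.1 / 0.394
nu = 0.2538


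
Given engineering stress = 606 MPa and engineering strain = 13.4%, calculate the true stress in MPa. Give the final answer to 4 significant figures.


sigma_true = sigma_eng * (1 + epsilon_eng)
sigma_true = 606 * (1 + 0.134)
sigma_true = 687.2 MPa


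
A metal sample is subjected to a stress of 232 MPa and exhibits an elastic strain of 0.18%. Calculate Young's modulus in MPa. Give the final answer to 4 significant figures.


E = sigma / epsilon
epsilon = 0.18% = 1.8e-03
E = 232 / 1.8e-03
E = 128900 MPa


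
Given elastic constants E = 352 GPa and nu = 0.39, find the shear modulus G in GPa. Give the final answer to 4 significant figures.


G = E / (2*(1+nu))
G = 352 / (2*(1+0.39))
G = 126.6 GPa


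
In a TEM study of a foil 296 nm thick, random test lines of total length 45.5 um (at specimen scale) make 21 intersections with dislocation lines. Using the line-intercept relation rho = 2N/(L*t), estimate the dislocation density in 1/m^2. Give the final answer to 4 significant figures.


rho = 2N / (L * t)
L = 45.5 um = 4.55e-05 m, t = 296 nm = 2.96e-07 m
rho = 2 * 21 / (4.55e-05 * 2.96e-07)
rho = 3.119e+12 1/m^2


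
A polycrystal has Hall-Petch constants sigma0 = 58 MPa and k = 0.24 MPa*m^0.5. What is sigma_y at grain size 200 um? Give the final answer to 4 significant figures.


sigma_y = sigma0 + k / sqrt(d)
d = 200 um = 2e-04 m
sigma_y = 58 + 0.24 / sqrt(2e-04)
sigma_y = 74.97 MPa


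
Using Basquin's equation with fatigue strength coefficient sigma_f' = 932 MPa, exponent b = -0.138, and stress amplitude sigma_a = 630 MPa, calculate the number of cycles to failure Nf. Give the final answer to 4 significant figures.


sigma_a = sigma_f' * (2*Nf)^b
2*Nf = (sigma_a / sigma_f')^(1/b)
2*Nf = (630 / 932)^(1/-0.138)
2*Nf = 17.0777
Nf = 8.539 cycles


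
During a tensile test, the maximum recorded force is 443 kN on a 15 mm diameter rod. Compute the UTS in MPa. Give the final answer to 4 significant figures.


A0 = pi*(d/2)^2 = pi*(15/2)^2 = 176.715 mm^2
UTS = F_max / A0 = 443*1000 / 176.715
UTS = 2507 MPa


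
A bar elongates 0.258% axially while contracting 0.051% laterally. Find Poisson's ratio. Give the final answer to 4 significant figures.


nu = -epsilon_lat / epsilon_axial
Lateral strain is contraction (negative), so using magnitudes:
nu = 0.051 / 0.258
nu = 0.1977


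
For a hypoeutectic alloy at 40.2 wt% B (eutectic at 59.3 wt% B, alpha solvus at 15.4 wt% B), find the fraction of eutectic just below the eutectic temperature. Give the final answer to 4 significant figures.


f_primary = (C_e - C0) / (C_e - C_alpha_max)
f_primary = (59.3 - 40.2) / (59.3 - 15.4)
f_primary = 0.43508
f_eutectic = 1 - 0.43508 = 0.5649


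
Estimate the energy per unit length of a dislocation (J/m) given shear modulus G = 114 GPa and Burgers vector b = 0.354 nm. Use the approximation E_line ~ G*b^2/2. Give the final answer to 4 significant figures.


E = G*b^2/2
b = 0.354 nm = 3.54e-10 m
G = 114 GPa = 1.14e+11 Pa
E = 0.5 * 1.14e+11 * (3.54e-10)^2
E = 7.143e-09 J/m


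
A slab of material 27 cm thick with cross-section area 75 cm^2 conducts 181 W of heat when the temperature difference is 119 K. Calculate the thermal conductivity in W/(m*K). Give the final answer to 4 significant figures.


k = Q*L / (A*dT)
L = 0.27 m, A = 7.5e-03 m^2
k = 181 * 0.27 / (7.5e-03 * 119)
k = 54.76 W/(m*K)


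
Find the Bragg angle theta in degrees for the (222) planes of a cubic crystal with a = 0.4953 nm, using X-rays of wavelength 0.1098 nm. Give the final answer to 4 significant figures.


d = a / sqrt(h^2+k^2+l^2)
d = 0.4953 / sqrt(12) = 0.142981 nm
lambda = 2*d*sin(theta)  =>  sin(theta) = lambda / (2*d)
sin(theta) = 0.1098 / (2 * 0.142981) = 0.383968
theta = 22.58 deg


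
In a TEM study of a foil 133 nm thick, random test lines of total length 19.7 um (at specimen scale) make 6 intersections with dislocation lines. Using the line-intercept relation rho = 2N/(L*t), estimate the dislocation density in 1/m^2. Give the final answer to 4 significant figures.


rho = 2N / (L * t)
L = 19.7 um = 1.97e-05 m, t = 133 nm = 1.33e-07 m
rho = 2 * 6 / (1.97e-05 * 1.33e-07)
rho = 4.58e+12 1/m^2


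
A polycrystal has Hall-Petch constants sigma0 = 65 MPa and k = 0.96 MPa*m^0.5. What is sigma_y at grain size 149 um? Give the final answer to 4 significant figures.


sigma_y = sigma0 + k / sqrt(d)
d = 149 um = 1.49e-04 m
sigma_y = 65 + 0.96 / sqrt(1.49e-04)
sigma_y = 143.6 MPa


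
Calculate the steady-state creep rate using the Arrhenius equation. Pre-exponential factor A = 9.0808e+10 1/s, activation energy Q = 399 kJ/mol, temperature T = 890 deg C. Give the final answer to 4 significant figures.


rate = A * exp(-Q / (R*T))
T = 890 + 273.15 = 1163.15 K
rate = 9.0808e+10 * exp(-399e3 / (8.314 * 1163.15))
rate = 1.095e-07 1/s
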